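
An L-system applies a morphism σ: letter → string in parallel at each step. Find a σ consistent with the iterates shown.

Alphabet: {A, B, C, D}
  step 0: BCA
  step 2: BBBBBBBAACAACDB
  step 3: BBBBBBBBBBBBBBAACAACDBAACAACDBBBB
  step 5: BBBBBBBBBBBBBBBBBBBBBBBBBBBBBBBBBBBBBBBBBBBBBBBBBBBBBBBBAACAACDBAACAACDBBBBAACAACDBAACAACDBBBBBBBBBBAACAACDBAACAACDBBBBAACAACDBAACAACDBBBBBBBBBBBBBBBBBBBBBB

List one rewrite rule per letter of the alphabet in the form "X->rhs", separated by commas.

A->AAC, B->BB, C->DB, D->B

  step 2 ⇒ step 3: BBBBBBBAACAACDB ⇒ BB·BB·BB·BB·BB·BB·BB·AAC·AAC·DB·AAC·AAC·DB·B·BB
    A ↦ AAC
    B ↦ BB
    C ↦ DB
    D ↦ B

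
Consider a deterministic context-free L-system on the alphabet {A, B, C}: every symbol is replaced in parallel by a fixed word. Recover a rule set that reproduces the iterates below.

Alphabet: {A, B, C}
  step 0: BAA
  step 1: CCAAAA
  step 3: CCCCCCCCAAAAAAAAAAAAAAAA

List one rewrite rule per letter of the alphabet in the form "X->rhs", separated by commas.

  step 0 ⇒ step 1: BAA ⇒ CC·AA·AA
    A ↦ AA
    B ↦ CC
    C ↦ BB  (constrained at step 1)

A->AA, B->CC, C->BB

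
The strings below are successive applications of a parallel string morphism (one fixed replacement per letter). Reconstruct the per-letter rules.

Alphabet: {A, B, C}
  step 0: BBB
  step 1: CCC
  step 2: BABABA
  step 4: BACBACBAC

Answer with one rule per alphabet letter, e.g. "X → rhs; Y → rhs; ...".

  step 1 ⇒ step 2: CCC ⇒ BA·BA·BA
    C ↦ BA
    A ↦ B  (constrained at step 2)
  step 0 ⇒ step 1: BBB ⇒ C·C·C
    B ↦ C

A->B, B->C, C->BA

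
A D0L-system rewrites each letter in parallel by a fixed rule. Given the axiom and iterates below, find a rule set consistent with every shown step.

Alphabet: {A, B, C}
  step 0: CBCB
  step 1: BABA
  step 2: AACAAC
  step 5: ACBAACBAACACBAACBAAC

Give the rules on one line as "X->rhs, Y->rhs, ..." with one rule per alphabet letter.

A->AC, B->A, C->B

  step 1 ⇒ step 2: BABA ⇒ A·AC·A·AC
    A ↦ AC
    B ↦ A
  step 0 ⇒ step 1: CBCB ⇒ B·A·B·A
    C ↦ B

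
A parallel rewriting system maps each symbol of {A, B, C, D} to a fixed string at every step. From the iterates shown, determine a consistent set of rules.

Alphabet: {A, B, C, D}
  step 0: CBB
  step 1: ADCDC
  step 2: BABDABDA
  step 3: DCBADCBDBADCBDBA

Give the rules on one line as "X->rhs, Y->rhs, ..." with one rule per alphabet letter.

  step 2 ⇒ step 3: BABDABDA ⇒ DC·BA·DC·BD·BA·DC·BD·BA
    A ↦ BA
    B ↦ DC
    D ↦ BD
  step 0 ⇒ step 1: CBB ⇒ A·DC·DC
    C ↦ A

A->BA, B->DC, C->A, D->BD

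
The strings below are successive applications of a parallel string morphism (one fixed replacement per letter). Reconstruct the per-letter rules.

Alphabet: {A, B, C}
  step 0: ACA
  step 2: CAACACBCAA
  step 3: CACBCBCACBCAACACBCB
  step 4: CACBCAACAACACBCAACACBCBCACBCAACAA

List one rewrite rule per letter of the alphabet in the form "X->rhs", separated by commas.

A->CB, B->A, C->CA

  step 3 ⇒ step 4: CACBCBCACBCAACACBCB ⇒ CA·CB·CA·A·CA·A·CA·CB·CA·A·CA·CB·CB·CA·CB·CA·A·CA·A
    A ↦ CB
    B ↦ A
    C ↦ CA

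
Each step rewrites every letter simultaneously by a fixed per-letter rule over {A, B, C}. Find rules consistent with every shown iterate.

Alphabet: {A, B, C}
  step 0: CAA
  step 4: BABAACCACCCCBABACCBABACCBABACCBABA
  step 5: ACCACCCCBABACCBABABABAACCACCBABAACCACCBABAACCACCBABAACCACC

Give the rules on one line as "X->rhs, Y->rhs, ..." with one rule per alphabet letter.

A->CC, B->A, C->BA

  step 4 ⇒ step 5: BABAACCACCCCBABACCBABACCBABACCBABA ⇒ A·CC·A·CC·CC·BA·BA·CC·BA·BA·BA·BA·A·CC·A·CC·BA·BA·A·CC·A·CC·BA·BA·A·CC·A·CC·BA·BA·A·CC·A·CC
    A ↦ CC
    B ↦ A
    C ↦ BA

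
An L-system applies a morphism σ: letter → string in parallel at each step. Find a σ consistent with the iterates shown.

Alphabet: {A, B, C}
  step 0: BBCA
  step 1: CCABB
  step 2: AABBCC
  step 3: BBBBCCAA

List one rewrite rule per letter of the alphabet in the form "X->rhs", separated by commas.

A->BB, B->C, C->A

  step 2 ⇒ step 3: AABBCC ⇒ BB·BB·C·C·A·A
    A ↦ BB
    B ↦ C
    C ↦ A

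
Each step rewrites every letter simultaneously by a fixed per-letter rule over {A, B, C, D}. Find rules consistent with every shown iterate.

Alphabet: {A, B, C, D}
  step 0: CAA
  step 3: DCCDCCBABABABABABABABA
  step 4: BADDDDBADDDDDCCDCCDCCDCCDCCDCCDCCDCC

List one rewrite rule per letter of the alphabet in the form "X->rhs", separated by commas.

A->CC, B->D, C->DD, D->BA

  step 3 ⇒ step 4: DCCDCCBABABABABABABABA ⇒ BA·DD·DD·BA·DD·DD·D·CC·D·CC·D·CC·D·CC·D·CC·D·CC·D·CC·D·CC
    A ↦ CC
    B ↦ D
    C ↦ DD
    D ↦ BA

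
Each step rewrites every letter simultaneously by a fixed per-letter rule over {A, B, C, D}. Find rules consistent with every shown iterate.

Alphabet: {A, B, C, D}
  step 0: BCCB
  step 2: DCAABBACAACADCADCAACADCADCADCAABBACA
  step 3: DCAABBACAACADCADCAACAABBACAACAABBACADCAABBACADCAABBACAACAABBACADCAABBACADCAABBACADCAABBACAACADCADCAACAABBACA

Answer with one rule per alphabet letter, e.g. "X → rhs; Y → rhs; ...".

  step 2 ⇒ step 3: DCAABBACAACADCADCAACADCADCADCAABBACA ⇒ DCA·ABB·ACA·ACA·DCA·DCA·ACA·ABB·ACA·ACA·ABB·ACA·DCA·ABB·ACA·DCA·ABB·ACA·ACA·ABB·ACA·DCA·ABB·ACA·DCA·ABB·ACA·DCA·ABB·ACA·ACA·DCA·DCA·ACA·ABB·ACA
    A ↦ ACA
    B ↦ DCA
    C ↦ ABB
    D ↦ DCA

A->ACA, B->DCA, C->ABB, D->DCA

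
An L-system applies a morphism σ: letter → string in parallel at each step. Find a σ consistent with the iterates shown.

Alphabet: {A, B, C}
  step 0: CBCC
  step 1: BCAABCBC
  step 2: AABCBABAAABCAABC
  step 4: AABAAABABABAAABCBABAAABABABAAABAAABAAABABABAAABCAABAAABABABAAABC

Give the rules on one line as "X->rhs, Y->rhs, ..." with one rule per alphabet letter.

A->BA, B->AA, C->BC

  step 1 ⇒ step 2: BCAABCBC ⇒ AA·BC·BA·BA·AA·BC·AA·BC
    A ↦ BA
    B ↦ AA
    C ↦ BC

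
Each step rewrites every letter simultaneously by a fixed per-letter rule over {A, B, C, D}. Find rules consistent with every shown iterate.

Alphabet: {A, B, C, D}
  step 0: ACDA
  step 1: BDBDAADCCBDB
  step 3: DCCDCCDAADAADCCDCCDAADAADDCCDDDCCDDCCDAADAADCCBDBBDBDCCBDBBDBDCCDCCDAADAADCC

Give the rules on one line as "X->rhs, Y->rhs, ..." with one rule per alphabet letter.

A->BDB, B->D, C->DAA, D->DCC

  step 0 ⇒ step 1: ACDA ⇒ BDB·DAA·DCC·BDB
    A ↦ BDB
    C ↦ DAA
    D ↦ DCC
    B ↦ D  (constrained at step 1)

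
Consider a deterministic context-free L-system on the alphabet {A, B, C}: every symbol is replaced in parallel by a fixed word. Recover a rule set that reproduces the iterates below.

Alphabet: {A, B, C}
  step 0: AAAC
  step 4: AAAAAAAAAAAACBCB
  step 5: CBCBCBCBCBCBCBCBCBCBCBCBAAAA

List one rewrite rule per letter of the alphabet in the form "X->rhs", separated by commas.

  step 4 ⇒ step 5: AAAAAAAAAAAACBCB ⇒ CB·CB·CB·CB·CB·CB·CB·CB·CB·CB·CB·CB·A·A·A·A
    A ↦ CB
    B ↦ A
    C ↦ A

A->CB, B->A, C->A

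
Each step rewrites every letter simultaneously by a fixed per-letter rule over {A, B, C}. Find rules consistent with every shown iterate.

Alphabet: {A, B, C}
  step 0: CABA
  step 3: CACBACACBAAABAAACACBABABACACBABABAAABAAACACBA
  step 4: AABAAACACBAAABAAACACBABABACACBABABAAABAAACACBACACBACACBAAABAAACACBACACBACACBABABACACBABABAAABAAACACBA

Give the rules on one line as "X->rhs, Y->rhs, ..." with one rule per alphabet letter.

A->BA, B->CAC, C->AA

  step 3 ⇒ step 4: CACBACACBAAABAAACACBABABACACBABABAAABAAACACBA ⇒ AA·BA·AA·CAC·BA·AA·BA·AA·CAC·BA·BA·BA·CAC·BA·BA·BA·AA·BA·AA·CAC·BA·CAC·BA·CAC·BA·AA·BA·AA·CAC·BA·CAC·BA·CAC·BA·BA·BA·CAC·BA·BA·BA·AA·BA·AA·CAC·BA
    A ↦ BA
    B ↦ CAC
    C ↦ AA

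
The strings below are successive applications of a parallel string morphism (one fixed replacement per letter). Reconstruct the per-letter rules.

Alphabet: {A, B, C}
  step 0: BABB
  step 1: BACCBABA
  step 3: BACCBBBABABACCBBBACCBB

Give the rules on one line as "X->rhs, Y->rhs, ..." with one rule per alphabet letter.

A->CC, B->BA, C->B

  step 0 ⇒ step 1: BABB ⇒ BA·CC·BA·BA
    A ↦ CC
    B ↦ BA
    C ↦ B  (constrained at step 1)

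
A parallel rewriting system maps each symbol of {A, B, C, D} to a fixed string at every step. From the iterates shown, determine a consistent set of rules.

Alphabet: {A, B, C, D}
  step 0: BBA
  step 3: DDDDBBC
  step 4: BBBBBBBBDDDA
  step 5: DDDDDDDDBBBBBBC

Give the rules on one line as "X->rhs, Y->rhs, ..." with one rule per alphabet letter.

A->C, B->D, C->DA, D->BB

  step 4 ⇒ step 5: BBBBBBBBDDDA ⇒ D·D·D·D·D·D·D·D·BB·BB·BB·C
    A ↦ C
    B ↦ D
    D ↦ BB
  step 3 ⇒ step 4: DDDDBBC ⇒ BB·BB·BB·BB·D·D·DA
    C ↦ DA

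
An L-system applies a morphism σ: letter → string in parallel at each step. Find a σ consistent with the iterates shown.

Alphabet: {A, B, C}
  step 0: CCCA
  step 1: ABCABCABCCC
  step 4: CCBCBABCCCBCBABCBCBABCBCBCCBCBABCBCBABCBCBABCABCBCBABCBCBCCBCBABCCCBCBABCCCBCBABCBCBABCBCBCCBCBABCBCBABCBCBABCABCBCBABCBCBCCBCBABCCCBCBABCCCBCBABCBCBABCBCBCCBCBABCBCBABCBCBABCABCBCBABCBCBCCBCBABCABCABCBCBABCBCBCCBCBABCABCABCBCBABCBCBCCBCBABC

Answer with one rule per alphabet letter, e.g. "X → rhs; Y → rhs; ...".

A->CC, B->BCB, C->ABC

  step 0 ⇒ step 1: CCCA ⇒ ABC·ABC·ABC·CC
    A ↦ CC
    C ↦ ABC
    B ↦ BCB  (constrained at step 1)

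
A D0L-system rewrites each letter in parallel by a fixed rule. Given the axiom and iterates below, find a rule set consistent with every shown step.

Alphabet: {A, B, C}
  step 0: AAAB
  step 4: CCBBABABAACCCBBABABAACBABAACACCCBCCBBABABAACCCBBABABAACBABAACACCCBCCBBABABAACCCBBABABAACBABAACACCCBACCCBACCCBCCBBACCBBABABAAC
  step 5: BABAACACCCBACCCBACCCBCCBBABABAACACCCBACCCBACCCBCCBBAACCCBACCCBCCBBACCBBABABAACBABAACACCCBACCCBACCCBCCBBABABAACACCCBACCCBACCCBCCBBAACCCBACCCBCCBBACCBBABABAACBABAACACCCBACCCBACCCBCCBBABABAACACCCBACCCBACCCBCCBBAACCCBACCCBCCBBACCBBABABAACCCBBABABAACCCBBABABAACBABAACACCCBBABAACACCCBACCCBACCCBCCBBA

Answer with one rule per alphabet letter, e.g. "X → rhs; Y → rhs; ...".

A->CCB, B->AC, C->BA

  step 4 ⇒ step 5: CCBBABABAACCCBBABABAACBABAACACCCBCCBBABABAACCCBBABABAACBABAACACCCBCCBBABABAACCCBBABABAACBABAACACCCBACCCBACCCBCCBBACCBBABABAAC ⇒ BA·BA·AC·AC·CCB·AC·CCB·AC·CCB·CCB·BA·BA·BA·AC·AC·CCB·AC·CCB·AC·CCB·CCB·BA·AC·CCB·AC·CCB·CCB·BA·CCB·BA·BA·BA·AC·BA·BA·AC·AC·CCB·AC·CCB·AC·CCB·CCB·BA·BA·BA·AC·AC·CCB·AC·CCB·AC·CCB·CCB·BA·AC·CCB·AC·CCB·CCB·BA·CCB·BA·BA·BA·AC·BA·BA·AC·AC·CCB·AC·CCB·AC·CCB·CCB·BA·BA·BA·AC·AC·CCB·AC·CCB·AC·CCB·CCB·BA·AC·CCB·AC·CCB·CCB·BA·CCB·BA·BA·BA·AC·CCB·BA·BA·BA·AC·CCB·BA·BA·BA·AC·BA·BA·AC·AC·CCB·BA·BA·AC·AC·CCB·AC·CCB·AC·CCB·CCB·BA
    A ↦ CCB
    B ↦ AC
    C ↦ BA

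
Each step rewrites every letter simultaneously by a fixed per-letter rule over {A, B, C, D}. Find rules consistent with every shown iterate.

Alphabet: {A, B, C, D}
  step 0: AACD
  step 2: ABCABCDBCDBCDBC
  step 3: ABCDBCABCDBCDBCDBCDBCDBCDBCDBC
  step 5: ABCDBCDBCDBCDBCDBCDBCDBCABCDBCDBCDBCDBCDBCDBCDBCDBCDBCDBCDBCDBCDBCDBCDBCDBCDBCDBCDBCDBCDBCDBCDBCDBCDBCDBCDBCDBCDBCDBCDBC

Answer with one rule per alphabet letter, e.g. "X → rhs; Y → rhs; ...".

  step 2 ⇒ step 3: ABCABCDBCDBCDBC ⇒ AB·C·DBC·AB·C·DBC·DB·C·DBC·DB·C·DBC·DB·C·DBC
    A ↦ AB
    B ↦ C
    C ↦ DBC
    D ↦ DB

A->AB, B->C, C->DBC, D->DB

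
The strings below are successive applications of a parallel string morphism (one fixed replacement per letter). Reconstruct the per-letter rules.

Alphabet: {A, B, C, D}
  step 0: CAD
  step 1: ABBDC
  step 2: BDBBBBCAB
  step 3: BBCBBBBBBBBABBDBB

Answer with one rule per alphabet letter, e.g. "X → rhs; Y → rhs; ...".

A->BD, B->BB, C->AB, D->C

  step 2 ⇒ step 3: BDBBBBCAB ⇒ BB·C·BB·BB·BB·BB·AB·BD·BB
    A ↦ BD
    B ↦ BB
    C ↦ AB
    D ↦ C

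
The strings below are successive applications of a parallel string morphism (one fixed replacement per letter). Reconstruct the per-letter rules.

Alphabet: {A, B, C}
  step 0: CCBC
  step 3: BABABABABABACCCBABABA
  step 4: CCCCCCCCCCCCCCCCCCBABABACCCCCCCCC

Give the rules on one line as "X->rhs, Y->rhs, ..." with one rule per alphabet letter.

  step 3 ⇒ step 4: BABABABABABACCCBABABA ⇒ C·CC·C·CC·C·CC·C·CC·C·CC·C·CC·BA·BA·BA·C·CC·C·CC·C·CC
    A ↦ CC
    B ↦ C
    C ↦ BA

A->CC, B->C, C->BA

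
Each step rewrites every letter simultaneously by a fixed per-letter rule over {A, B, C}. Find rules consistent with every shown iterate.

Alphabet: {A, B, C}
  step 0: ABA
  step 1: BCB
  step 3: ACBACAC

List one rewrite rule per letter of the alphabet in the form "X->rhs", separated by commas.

  step 0 ⇒ step 1: ABA ⇒ B·C·B
    A ↦ B
    B ↦ C
    C ↦ AC  (constrained at step 1)

A->B, B->C, C->AC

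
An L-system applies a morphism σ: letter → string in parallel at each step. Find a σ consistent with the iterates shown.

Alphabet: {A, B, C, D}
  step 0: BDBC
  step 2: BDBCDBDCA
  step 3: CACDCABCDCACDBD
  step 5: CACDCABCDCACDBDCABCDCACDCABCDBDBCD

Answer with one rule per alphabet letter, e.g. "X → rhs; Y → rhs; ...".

A->D, B->CA, C->B, D->CD

  step 2 ⇒ step 3: BDBCDBDCA ⇒ CA·CD·CA·B·CD·CA·CD·B·D
    A ↦ D
    B ↦ CA
    C ↦ B
    D ↦ CD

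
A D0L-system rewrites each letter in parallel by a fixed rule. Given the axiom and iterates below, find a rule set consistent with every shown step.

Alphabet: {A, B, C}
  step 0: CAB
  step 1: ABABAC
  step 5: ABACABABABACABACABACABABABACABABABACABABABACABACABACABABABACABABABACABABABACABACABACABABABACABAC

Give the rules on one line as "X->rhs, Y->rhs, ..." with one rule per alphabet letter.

  step 0 ⇒ step 1: CAB ⇒ AB·AB·AC
    A ↦ AB
    B ↦ AC
    C ↦ AB

A->AB, B->AC, C->AB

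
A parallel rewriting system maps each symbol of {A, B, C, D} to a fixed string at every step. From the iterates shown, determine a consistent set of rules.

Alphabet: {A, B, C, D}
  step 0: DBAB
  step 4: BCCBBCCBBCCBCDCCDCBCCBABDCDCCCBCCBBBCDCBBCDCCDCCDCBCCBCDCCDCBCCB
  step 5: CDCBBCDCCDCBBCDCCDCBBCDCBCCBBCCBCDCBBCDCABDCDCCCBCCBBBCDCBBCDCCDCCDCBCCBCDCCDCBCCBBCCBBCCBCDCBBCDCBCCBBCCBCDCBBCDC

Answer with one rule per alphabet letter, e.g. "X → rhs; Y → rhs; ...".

A->ABD, B->CDC, C->B, D->CC

  step 4 ⇒ step 5: BCCBBCCBBCCBCDCCDCBCCBABDCDCCCBCCBBBCDCBBCDCCDCCDCBCCBCDCCDCBCCB ⇒ CDC·B·B·CDC·CDC·B·B·CDC·CDC·B·B·CDC·B·CC·B·B·CC·B·CDC·B·B·CDC·ABD·CDC·CC·B·CC·B·B·B·CDC·B·B·CDC·CDC·CDC·B·CC·B·CDC·CDC·B·CC·B·B·CC·B·B·CC·B·CDC·B·B·CDC·B·CC·B·B·CC·B·CDC·B·B·CDC
    A ↦ ABD
    B ↦ CDC
    C ↦ B
    D ↦ CC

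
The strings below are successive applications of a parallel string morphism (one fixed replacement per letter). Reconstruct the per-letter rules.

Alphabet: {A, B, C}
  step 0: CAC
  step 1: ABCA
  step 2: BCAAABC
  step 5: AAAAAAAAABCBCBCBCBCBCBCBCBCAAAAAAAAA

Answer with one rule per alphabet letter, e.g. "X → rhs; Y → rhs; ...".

A->BC, B->AA, C->A

  step 1 ⇒ step 2: ABCA ⇒ BC·AA·A·BC
    A ↦ BC
    B ↦ AA
    C ↦ A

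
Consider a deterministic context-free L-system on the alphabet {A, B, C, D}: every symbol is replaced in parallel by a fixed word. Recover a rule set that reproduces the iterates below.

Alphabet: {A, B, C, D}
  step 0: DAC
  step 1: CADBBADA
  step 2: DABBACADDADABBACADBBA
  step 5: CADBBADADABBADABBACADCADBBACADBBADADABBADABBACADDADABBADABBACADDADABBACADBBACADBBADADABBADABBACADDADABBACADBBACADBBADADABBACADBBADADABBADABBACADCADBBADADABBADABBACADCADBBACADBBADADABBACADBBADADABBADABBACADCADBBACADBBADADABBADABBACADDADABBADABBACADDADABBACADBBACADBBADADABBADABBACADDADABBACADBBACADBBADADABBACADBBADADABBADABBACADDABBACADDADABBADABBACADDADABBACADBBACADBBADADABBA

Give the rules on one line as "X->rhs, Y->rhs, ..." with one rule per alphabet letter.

A->BBA, B->DA, C->DA, D->CAD

  step 1 ⇒ step 2: CADBBADA ⇒ DA·BBA·CAD·DA·DA·BBA·CAD·BBA
    A ↦ BBA
    B ↦ DA
    C ↦ DA
    D ↦ CAD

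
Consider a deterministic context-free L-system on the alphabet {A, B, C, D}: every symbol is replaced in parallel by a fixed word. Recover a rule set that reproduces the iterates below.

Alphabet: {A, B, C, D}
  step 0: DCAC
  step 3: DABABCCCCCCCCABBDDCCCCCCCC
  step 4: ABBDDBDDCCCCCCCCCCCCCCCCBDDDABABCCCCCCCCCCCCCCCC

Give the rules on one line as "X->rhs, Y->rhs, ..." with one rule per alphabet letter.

A->BD, B->D, C->CC, D->AB

  step 3 ⇒ step 4: DABABCCCCCCCCABBDDCCCCCCCC ⇒ AB·BD·D·BD·D·CC·CC·CC·CC·CC·CC·CC·CC·BD·D·D·AB·AB·CC·CC·CC·CC·CC·CC·CC·CC
    A ↦ BD
    B ↦ D
    C ↦ CC
    D ↦ AB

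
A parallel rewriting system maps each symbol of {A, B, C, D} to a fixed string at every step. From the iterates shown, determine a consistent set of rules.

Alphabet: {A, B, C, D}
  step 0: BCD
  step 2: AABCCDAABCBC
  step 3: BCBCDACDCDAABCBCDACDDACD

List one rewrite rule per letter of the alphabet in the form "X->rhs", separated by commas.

A->BC, B->DA, C->CD, D->AA

  step 2 ⇒ step 3: AABCCDAABCBC ⇒ BC·BC·DA·CD·CD·AA·BC·BC·DA·CD·DA·CD
    A ↦ BC
    B ↦ DA
    C ↦ CD
    D ↦ AA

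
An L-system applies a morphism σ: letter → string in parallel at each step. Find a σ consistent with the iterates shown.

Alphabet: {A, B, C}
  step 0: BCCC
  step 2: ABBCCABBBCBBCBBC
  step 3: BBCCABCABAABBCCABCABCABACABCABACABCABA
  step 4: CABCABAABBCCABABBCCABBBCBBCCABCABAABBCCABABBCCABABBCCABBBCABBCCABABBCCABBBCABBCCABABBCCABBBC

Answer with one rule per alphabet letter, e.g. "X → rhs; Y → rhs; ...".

A->BBC, B->CAB, C->A

  step 3 ⇒ step 4: BBCCABCABAABBCCABCABCABACABCABACABCABA ⇒ CAB·CAB·A·A·BBC·CAB·A·BBC·CAB·BBC·BBC·CAB·CAB·A·A·BBC·CAB·A·BBC·CAB·A·BBC·CAB·BBC·A·BBC·CAB·A·BBC·CAB·BBC·A·BBC·CAB·A·BBC·CAB·BBC
    A ↦ BBC
    B ↦ CAB
    C ↦ A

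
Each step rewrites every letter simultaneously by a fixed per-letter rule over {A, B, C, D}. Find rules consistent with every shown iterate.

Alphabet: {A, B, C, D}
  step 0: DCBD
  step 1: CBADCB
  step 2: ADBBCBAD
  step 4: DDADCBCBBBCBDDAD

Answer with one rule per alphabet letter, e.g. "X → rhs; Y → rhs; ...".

A->BB, B->D, C->A, D->CB

  step 1 ⇒ step 2: CBADCB ⇒ A·D·BB·CB·A·D
    A ↦ BB
    B ↦ D
    C ↦ A
    D ↦ CB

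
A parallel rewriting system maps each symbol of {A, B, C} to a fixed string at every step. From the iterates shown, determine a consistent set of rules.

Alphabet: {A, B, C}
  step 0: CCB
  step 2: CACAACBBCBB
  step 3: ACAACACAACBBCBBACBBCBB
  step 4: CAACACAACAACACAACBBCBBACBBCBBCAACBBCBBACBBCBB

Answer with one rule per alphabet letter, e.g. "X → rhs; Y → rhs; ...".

A->CA, B->CBB, C->A

  step 3 ⇒ step 4: ACAACACAACBBCBBACBBCBB ⇒ CA·A·CA·CA·A·CA·A·CA·CA·A·CBB·CBB·A·CBB·CBB·CA·A·CBB·CBB·A·CBB·CBB
    A ↦ CA
    B ↦ CBB
    C ↦ A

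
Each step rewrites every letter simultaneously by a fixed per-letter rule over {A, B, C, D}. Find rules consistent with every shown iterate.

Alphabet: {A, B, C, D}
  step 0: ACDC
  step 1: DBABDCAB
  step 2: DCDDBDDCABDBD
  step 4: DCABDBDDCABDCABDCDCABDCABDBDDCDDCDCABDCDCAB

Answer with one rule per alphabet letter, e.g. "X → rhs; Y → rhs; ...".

  step 1 ⇒ step 2: DBABDCAB ⇒ DC·D·DB·D·DC·AB·DB·D
    A ↦ DB
    B ↦ D
    C ↦ AB
    D ↦ DC

A->DB, B->D, C->AB, D->DC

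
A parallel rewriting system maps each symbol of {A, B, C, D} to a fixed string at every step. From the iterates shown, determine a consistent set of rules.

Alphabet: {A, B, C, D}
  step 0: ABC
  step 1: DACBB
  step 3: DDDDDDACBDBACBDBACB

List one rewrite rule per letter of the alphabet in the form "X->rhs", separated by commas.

  step 0 ⇒ step 1: ABC ⇒ D·ACB·B
    A ↦ D
    B ↦ ACB
    C ↦ B
    D ↦ DD  (constrained at step 1)

A->D, B->ACB, C->B, D->DD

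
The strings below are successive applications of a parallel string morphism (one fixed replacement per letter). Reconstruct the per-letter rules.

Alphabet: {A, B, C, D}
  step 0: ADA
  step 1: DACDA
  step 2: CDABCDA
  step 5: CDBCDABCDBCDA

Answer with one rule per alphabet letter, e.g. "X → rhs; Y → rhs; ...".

  step 1 ⇒ step 2: DACDA ⇒ C·DA·B·C·DA
    A ↦ DA
    C ↦ B
    D ↦ C
    B ↦ D  (constrained at step 2)

A->DA, B->D, C->B, D->C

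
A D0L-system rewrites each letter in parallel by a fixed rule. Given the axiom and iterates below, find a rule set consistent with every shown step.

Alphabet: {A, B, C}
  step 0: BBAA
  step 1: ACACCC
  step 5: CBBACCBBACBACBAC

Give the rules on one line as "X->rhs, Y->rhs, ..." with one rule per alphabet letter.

A->C, B->AC, C->B

  step 0 ⇒ step 1: BBAA ⇒ AC·AC·C·C
    A ↦ C
    B ↦ AC
    C ↦ B  (constrained at step 1)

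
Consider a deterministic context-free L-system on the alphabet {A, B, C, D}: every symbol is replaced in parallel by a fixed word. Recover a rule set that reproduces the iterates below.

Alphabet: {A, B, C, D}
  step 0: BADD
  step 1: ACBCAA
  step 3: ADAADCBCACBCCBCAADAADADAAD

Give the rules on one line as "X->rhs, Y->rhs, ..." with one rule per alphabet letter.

A->CBC, B->A, C->AD, D->A

  step 0 ⇒ step 1: BADD ⇒ A·CBC·A·A
    A ↦ CBC
    B ↦ A
    D ↦ A
    C ↦ AD  (constrained at step 1)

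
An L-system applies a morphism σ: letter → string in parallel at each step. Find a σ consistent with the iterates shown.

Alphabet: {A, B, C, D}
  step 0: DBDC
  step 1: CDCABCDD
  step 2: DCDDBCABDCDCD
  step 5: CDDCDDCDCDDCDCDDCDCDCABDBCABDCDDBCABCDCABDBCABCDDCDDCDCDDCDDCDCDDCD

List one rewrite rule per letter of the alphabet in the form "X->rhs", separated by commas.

  step 1 ⇒ step 2: CDCABCDD ⇒ D·CD·D·B·CAB·D·CD·CD
    A ↦ B
    B ↦ CAB
    C ↦ D
    D ↦ CD

A->B, B->CAB, C->D, D->CD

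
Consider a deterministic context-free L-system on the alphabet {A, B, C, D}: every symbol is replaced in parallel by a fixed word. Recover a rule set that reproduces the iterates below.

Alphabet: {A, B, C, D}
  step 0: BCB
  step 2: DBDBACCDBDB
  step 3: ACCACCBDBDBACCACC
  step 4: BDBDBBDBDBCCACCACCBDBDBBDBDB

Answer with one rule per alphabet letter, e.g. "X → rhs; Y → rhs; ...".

  step 3 ⇒ step 4: ACCACCBDBDBACCACC ⇒ B·DB·DB·B·DB·DB·CC·A·CC·A·CC·B·DB·DB·B·DB·DB
    A ↦ B
    B ↦ CC
    C ↦ DB
    D ↦ A

A->B, B->CC, C->DB, D->A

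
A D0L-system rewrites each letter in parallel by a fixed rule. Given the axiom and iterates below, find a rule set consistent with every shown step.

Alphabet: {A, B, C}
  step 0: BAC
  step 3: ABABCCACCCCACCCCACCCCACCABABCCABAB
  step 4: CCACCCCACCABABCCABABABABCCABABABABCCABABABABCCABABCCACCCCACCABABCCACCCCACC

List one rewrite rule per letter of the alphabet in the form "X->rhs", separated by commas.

A->CC, B->ACC, C->AB

  step 3 ⇒ step 4: ABABCCACCCCACCCCACCCCACCABABCCABAB ⇒ CC·ACC·CC·ACC·AB·AB·CC·AB·AB·AB·AB·CC·AB·AB·AB·AB·CC·AB·AB·AB·AB·CC·AB·AB·CC·ACC·CC·ACC·AB·AB·CC·ACC·CC·ACC
    A ↦ CC
    B ↦ ACC
    C ↦ AB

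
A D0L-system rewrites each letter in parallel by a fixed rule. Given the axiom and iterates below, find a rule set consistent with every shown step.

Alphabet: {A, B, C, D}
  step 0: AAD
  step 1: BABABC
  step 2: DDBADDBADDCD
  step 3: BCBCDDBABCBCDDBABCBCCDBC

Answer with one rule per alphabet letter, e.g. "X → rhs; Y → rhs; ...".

A->BA, B->DD, C->CD, D->BC

  step 2 ⇒ step 3: DDBADDBADDCD ⇒ BC·BC·DD·BA·BC·BC·DD·BA·BC·BC·CD·BC
    A ↦ BA
    B ↦ DD
    C ↦ CD
    D ↦ BC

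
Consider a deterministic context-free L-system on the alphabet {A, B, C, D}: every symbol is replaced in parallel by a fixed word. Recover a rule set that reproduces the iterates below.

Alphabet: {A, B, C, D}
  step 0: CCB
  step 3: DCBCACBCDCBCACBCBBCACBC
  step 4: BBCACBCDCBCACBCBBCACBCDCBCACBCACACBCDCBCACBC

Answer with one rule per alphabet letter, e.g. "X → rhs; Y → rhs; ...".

A->DC, B->AC, C->BC, D->B

  step 3 ⇒ step 4: DCBCACBCDCBCACBCBBCACBC ⇒ B·BC·AC·BC·DC·BC·AC·BC·B·BC·AC·BC·DC·BC·AC·BC·AC·AC·BC·DC·BC·AC·BC
    A ↦ DC
    B ↦ AC
    C ↦ BC
    D ↦ B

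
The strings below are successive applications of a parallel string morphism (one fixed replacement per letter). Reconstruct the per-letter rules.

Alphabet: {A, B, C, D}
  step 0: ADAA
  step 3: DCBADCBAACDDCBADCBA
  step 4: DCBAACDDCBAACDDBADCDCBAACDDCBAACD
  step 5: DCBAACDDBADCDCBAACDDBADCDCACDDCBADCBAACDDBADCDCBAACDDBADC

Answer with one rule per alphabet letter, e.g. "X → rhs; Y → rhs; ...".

A->D, B->AC, C->BA, D->DC

  step 4 ⇒ step 5: DCBAACDDCBAACDDBADCDCBAACDDCBAACD ⇒ DC·BA·AC·D·D·BA·DC·DC·BA·AC·D·D·BA·DC·DC·AC·D·DC·BA·DC·BA·AC·D·D·BA·DC·DC·BA·AC·D·D·BA·DC
    A ↦ D
    B ↦ AC
    C ↦ BA
    D ↦ DC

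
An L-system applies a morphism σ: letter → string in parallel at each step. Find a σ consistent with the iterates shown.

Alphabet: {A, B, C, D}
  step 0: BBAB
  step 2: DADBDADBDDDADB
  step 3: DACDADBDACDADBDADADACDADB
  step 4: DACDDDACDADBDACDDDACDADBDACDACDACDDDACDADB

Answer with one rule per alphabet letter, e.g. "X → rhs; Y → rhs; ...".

  step 3 ⇒ step 4: DACDADBDACDADBDADADACDADB ⇒ DA·C·DD·DA·C·DA·DB·DA·C·DD·DA·C·DA·DB·DA·C·DA·C·DA·C·DD·DA·C·DA·DB
    A ↦ C
    B ↦ DB
    C ↦ DD
    D ↦ DA

A->C, B->DB, C->DD, D->DA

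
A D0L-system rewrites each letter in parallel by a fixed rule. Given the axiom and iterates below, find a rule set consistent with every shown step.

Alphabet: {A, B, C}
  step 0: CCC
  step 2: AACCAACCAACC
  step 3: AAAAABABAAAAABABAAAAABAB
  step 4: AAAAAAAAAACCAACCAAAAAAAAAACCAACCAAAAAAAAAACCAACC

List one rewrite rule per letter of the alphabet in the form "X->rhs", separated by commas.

A->AA, B->CC, C->AB

  step 3 ⇒ step 4: AAAAABABAAAAABABAAAAABAB ⇒ AA·AA·AA·AA·AA·CC·AA·CC·AA·AA·AA·AA·AA·CC·AA·CC·AA·AA·AA·AA·AA·CC·AA·CC
    A ↦ AA
    B ↦ CC
  step 2 ⇒ step 3: AACCAACCAACC ⇒ AA·AA·AB·AB·AA·AA·AB·AB·AA·AA·AB·AB
    C ↦ AB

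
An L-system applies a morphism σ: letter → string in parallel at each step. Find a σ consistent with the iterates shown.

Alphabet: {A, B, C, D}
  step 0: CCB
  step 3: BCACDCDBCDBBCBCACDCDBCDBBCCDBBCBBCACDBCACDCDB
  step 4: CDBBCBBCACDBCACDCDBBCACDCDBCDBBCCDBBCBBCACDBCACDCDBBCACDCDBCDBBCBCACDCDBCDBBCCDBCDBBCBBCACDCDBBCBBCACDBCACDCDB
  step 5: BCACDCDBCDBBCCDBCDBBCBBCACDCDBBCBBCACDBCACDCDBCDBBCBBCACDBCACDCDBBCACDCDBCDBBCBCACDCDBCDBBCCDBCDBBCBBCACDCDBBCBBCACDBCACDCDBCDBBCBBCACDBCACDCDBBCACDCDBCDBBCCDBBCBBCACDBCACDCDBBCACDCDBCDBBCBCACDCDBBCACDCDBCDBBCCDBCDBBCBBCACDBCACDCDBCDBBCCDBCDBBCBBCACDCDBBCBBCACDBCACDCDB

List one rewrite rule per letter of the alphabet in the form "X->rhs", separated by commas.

A->B, B->CDB, C->BC, D->ACD

  step 4 ⇒ step 5: CDBBCBBCACDBCACDCDBBCACDCDBCDBBCCDBBCBBCACDBCACDCDBBCACDCDBCDBBCBCACDCDBCDBBCCDBCDBBCBBCACDCDBBCBBCACDBCACDCDB ⇒ BC·ACD·CDB·CDB·BC·CDB·CDB·BC·B·BC·ACD·CDB·BC·B·BC·ACD·BC·ACD·CDB·CDB·BC·B·BC·ACD·BC·ACD·CDB·BC·ACD·CDB·CDB·BC·BC·ACD·CDB·CDB·BC·CDB·CDB·BC·B·BC·ACD·CDB·BC·B·BC·ACD·BC·ACD·CDB·CDB·BC·B·BC·ACD·BC·ACD·CDB·BC·ACD·CDB·CDB·BC·CDB·BC·B·BC·ACD·BC·ACD·CDB·BC·ACD·CDB·CDB·BC·BC·ACD·CDB·BC·ACD·CDB·CDB·BC·CDB·CDB·BC·B·BC·ACD·BC·ACD·CDB·CDB·BC·CDB·CDB·BC·B·BC·ACD·CDB·BC·B·BC·ACD·BC·ACD·CDB
    A ↦ B
    B ↦ CDB
    C ↦ BC
    D ↦ ACD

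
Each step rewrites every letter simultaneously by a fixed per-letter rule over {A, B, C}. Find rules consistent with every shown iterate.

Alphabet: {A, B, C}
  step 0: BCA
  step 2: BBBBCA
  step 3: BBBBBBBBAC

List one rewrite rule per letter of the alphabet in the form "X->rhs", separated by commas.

A->C, B->BB, C->A

  step 2 ⇒ step 3: BBBBCA ⇒ BB·BB·BB·BB·A·C
    A ↦ C
    B ↦ BB
    C ↦ A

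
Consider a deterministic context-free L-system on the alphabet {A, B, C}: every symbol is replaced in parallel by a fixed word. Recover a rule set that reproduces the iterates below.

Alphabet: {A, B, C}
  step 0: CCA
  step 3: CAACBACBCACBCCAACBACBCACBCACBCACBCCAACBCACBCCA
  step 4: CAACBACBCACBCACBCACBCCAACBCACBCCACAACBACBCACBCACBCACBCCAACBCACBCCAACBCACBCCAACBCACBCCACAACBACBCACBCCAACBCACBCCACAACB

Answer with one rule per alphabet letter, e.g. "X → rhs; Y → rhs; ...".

  step 3 ⇒ step 4: CAACBACBCACBCCAACBACBCACBCACBCACBCCAACBCACBCCA ⇒ CA·ACB·ACB·CA·CBC·ACB·CA·CBC·CA·ACB·CA·CBC·CA·CA·ACB·ACB·CA·CBC·ACB·CA·CBC·CA·ACB·CA·CBC·CA·ACB·CA·CBC·CA·ACB·CA·CBC·CA·CA·ACB·ACB·CA·CBC·CA·ACB·CA·CBC·CA·CA·ACB
    A ↦ ACB
    B ↦ CBC
    C ↦ CA

A->ACB, B->CBC, C->CA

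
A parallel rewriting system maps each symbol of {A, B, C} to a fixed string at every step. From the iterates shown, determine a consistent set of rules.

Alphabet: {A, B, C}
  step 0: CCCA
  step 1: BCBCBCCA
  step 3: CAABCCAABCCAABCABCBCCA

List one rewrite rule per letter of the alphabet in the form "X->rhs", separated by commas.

  step 0 ⇒ step 1: CCCA ⇒ BC·BC·BC·CA
    A ↦ CA
    C ↦ BC
    B ↦ A  (constrained at step 1)

A->CA, B->A, C->BC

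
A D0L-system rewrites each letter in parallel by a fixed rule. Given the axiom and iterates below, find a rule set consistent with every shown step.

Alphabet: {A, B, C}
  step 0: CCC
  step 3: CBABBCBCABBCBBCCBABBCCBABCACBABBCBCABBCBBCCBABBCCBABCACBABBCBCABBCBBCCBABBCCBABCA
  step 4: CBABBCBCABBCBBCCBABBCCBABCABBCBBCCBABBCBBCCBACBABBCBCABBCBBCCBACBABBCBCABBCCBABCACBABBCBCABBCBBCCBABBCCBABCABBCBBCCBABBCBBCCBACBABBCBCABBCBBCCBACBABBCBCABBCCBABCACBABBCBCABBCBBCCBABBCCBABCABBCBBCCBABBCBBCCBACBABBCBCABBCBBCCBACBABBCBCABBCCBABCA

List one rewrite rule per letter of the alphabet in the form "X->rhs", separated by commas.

  step 3 ⇒ step 4: CBABBCBCABBCBBCCBABBCCBABCACBABBCBCABBCBBCCBABBCCBABCACBABBCBCABBCBBCCBABBCCBABCA ⇒ CBA·BBC·BCA·BBC·BBC·CBA·BBC·CBA·BCA·BBC·BBC·CBA·BBC·BBC·CBA·CBA·BBC·BCA·BBC·BBC·CBA·CBA·BBC·BCA·BBC·CBA·BCA·CBA·BBC·BCA·BBC·BBC·CBA·BBC·CBA·BCA·BBC·BBC·CBA·BBC·BBC·CBA·CBA·BBC·BCA·BBC·BBC·CBA·CBA·BBC·BCA·BBC·CBA·BCA·CBA·BBC·BCA·BBC·BBC·CBA·BBC·CBA·BCA·BBC·BBC·CBA·BBC·BBC·CBA·CBA·BBC·BCA·BBC·BBC·CBA·CBA·BBC·BCA·BBC·CBA·BCA
    A ↦ BCA
    B ↦ BBC
    C ↦ CBA

A->BCA, B->BBC, C->CBA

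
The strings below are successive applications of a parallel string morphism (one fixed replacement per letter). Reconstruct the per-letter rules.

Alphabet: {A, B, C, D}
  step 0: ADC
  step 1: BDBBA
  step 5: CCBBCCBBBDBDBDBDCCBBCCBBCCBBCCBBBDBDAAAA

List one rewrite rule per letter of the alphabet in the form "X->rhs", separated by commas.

A->BD, B->CC, C->A, D->BB

  step 0 ⇒ step 1: ADC ⇒ BD·BB·A
    A ↦ BD
    C ↦ A
    D ↦ BB
    B ↦ CC  (constrained at step 1)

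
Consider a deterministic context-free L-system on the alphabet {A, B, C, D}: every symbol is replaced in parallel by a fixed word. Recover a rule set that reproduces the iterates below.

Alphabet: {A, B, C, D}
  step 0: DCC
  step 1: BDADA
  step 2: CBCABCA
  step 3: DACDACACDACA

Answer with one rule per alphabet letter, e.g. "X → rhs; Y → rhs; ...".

A->CA, B->C, C->DA, D->B

  step 2 ⇒ step 3: CBCABCA ⇒ DA·C·DA·CA·C·DA·CA
    A ↦ CA
    B ↦ C
    C ↦ DA
  step 0 ⇒ step 1: DCC ⇒ B·DA·DA
    D ↦ B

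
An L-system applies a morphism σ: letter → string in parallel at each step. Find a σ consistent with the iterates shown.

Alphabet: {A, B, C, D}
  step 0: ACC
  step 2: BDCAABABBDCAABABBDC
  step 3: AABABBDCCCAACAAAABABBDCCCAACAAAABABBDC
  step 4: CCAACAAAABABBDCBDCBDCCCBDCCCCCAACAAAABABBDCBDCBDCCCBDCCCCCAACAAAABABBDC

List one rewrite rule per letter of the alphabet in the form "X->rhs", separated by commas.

A->C, B->AA, C->BDC, D->BAB

  step 3 ⇒ step 4: AABABBDCCCAACAAAABABBDCCCAACAAAABABBDC ⇒ C·C·AA·C·AA·AA·BAB·BDC·BDC·BDC·C·C·BDC·C·C·C·C·AA·C·AA·AA·BAB·BDC·BDC·BDC·C·C·BDC·C·C·C·C·AA·C·AA·AA·BAB·BDC
    A ↦ C
    B ↦ AA
    C ↦ BDC
    D ↦ BAB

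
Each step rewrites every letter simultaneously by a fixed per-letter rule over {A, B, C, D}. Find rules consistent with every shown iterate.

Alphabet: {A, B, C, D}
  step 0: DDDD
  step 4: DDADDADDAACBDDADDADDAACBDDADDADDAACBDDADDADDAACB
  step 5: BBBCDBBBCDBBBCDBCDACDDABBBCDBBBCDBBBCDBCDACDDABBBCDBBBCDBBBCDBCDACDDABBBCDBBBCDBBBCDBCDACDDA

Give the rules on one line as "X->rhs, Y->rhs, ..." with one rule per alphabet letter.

A->BCD, B->DDA, C->AC, D->B

  step 4 ⇒ step 5: DDADDADDAACBDDADDADDAACBDDADDADDAACBDDADDADDAACB ⇒ B·B·BCD·B·B·BCD·B·B·BCD·BCD·AC·DDA·B·B·BCD·B·B·BCD·B·B·BCD·BCD·AC·DDA·B·B·BCD·B·B·BCD·B·B·BCD·BCD·AC·DDA·B·B·BCD·B·B·BCD·B·B·BCD·BCD·AC·DDA
    A ↦ BCD
    B ↦ DDA
    C ↦ AC
    D ↦ B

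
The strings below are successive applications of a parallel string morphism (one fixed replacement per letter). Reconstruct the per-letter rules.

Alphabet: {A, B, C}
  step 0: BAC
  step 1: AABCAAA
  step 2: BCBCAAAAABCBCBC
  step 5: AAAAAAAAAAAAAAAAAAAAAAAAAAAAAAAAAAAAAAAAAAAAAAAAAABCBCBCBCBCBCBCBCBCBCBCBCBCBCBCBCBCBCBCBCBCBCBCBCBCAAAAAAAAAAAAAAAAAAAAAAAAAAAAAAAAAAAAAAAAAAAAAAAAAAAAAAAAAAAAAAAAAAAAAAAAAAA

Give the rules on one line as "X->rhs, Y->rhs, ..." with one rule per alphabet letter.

  step 1 ⇒ step 2: AABCAAA ⇒ BC·BC·AA·AAA·BC·BC·BC
    A ↦ BC
    B ↦ AA
    C ↦ AAA

A->BC, B->AA, C->AAA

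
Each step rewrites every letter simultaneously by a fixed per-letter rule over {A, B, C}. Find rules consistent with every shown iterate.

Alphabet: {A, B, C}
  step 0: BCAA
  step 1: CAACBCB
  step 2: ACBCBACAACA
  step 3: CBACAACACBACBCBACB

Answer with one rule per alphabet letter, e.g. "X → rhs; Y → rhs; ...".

  step 2 ⇒ step 3: ACBCBACAACA ⇒ CB·A·CA·A·CA·CB·A·CB·CB·A·CB
    A ↦ CB
    B ↦ CA
    C ↦ A

A->CB, B->CA, C->A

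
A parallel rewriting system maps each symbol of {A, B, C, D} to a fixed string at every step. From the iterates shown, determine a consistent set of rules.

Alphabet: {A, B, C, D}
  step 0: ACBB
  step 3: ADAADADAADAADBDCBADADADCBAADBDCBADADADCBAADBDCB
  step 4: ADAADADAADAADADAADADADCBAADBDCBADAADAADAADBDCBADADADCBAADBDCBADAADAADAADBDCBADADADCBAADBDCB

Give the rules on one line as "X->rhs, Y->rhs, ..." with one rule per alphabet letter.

  step 3 ⇒ step 4: ADAADADAADAADBDCBADADADCBAADBDCBADADADCBAADBDCB ⇒ AD·A·AD·AD·A·AD·A·AD·AD·A·AD·AD·A·DCB·A·ADB·DCB·AD·A·AD·A·AD·A·ADB·DCB·AD·AD·A·DCB·A·ADB·DCB·AD·A·AD·A·AD·A·ADB·DCB·AD·AD·A·DCB·A·ADB·DCB
    A ↦ AD
    B ↦ DCB
    C ↦ ADB
    D ↦ A

A->AD, B->DCB, C->ADB, D->A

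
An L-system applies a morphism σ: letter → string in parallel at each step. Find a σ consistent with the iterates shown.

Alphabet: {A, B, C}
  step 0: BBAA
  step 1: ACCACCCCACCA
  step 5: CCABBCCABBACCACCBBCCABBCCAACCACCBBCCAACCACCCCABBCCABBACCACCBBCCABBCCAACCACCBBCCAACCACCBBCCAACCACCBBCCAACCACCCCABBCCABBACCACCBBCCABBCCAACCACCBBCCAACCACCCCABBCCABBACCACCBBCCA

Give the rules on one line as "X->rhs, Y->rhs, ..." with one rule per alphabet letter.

A->CCA, B->ACC, C->B

  step 0 ⇒ step 1: BBAA ⇒ ACC·ACC·CCA·CCA
    A ↦ CCA
    B ↦ ACC
    C ↦ B  (constrained at step 1)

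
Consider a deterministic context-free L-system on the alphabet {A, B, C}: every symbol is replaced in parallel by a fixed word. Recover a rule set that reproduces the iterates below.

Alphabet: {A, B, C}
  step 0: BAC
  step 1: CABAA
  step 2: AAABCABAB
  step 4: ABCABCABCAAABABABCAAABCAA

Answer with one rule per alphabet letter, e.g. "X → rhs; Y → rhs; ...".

  step 1 ⇒ step 2: CABAA ⇒ AA·AB·C·AB·AB
    A ↦ AB
    B ↦ C
    C ↦ AA

A->AB, B->C, C->AA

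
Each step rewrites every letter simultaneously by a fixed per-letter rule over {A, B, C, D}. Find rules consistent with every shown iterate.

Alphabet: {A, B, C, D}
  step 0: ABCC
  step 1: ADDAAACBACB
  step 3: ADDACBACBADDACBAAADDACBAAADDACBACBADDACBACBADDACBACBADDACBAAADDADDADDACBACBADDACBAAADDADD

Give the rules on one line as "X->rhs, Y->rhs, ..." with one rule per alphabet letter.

A->ADD, B->AA, C->ACB, D->ACB

  step 0 ⇒ step 1: ABCC ⇒ ADD·AA·ACB·ACB
    A ↦ ADD
    B ↦ AA
    C ↦ ACB
    D ↦ ACB  (constrained at step 1)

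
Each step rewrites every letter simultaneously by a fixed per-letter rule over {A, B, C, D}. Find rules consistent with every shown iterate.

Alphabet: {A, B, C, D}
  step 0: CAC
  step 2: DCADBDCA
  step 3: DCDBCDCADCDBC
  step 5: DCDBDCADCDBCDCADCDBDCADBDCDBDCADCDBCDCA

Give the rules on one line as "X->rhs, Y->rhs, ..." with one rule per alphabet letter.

  step 2 ⇒ step 3: DCADBDCA ⇒ DC·DB·C·DC·A·DC·DB·C
    A ↦ C
    B ↦ A
    C ↦ DB
    D ↦ DC

A->C, B->A, C->DB, D->DC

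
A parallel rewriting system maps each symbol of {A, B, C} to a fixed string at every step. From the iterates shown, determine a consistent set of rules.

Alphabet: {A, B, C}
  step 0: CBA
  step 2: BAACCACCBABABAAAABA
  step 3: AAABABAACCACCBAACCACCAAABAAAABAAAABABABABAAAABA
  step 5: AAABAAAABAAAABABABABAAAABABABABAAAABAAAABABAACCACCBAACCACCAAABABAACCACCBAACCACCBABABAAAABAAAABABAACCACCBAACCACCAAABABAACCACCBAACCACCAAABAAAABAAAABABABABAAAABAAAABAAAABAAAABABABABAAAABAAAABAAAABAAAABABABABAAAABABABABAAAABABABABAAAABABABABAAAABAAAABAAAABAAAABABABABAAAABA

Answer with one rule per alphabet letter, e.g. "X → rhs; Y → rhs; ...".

  step 2 ⇒ step 3: BAACCACCBABABAAAABA ⇒ AAA·BA·BA·ACC·ACC·BA·ACC·ACC·AAA·BA·AAA·BA·AAA·BA·BA·BA·BA·AAA·BA
    A ↦ BA
    B ↦ AAA
    C ↦ ACC

A->BA, B->AAA, C->ACC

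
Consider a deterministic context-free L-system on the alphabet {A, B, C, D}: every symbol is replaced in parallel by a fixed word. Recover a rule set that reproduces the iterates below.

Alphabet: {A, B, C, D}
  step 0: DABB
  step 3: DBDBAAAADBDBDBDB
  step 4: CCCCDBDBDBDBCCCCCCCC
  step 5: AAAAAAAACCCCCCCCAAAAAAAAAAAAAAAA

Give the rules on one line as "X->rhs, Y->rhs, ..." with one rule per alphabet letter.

  step 4 ⇒ step 5: CCCCDBDBDBDBCCCCCCCC ⇒ AA·AA·AA·AA·C·C·C·C·C·C·C·C·AA·AA·AA·AA·AA·AA·AA·AA
    B ↦ C
    C ↦ AA
    D ↦ C
  step 3 ⇒ step 4: DBDBAAAADBDBDBDB ⇒ C·C·C·C·DB·DB·DB·DB·C·C·C·C·C·C·C·C
    A ↦ DB

A->DB, B->C, C->AA, D->C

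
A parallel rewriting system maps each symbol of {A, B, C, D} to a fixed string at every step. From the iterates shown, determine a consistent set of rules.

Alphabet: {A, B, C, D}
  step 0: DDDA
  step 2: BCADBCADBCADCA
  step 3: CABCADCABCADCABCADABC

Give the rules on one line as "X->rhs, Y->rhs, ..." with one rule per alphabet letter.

A->BC, B->C, C->A, D->AD

  step 2 ⇒ step 3: BCADBCADBCADCA ⇒ C·A·BC·AD·C·A·BC·AD·C·A·BC·AD·A·BC
    A ↦ BC
    B ↦ C
    C ↦ A
    D ↦ AD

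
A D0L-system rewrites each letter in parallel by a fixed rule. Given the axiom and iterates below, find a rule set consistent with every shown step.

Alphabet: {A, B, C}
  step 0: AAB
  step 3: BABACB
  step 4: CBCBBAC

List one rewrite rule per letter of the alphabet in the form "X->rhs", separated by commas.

A->B, B->C, C->BA

  step 3 ⇒ step 4: BABACB ⇒ C·B·C·B·BA·C
    A ↦ B
    B ↦ C
    C ↦ BA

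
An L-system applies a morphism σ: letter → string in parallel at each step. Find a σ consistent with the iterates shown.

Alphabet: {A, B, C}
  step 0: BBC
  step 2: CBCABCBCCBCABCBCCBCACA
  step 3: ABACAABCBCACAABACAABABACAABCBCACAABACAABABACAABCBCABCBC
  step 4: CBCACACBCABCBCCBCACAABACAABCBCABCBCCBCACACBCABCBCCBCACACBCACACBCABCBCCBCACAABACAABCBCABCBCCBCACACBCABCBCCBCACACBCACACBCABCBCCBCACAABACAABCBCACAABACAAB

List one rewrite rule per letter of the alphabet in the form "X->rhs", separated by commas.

  step 3 ⇒ step 4: ABACAABCBCACAABACAABABACAABCBCACAABACAABABACAABCBCABCBC ⇒ CBC·ACA·CBC·AB·CBC·CBC·ACA·AB·ACA·AB·CBC·AB·CBC·CBC·ACA·CBC·AB·CBC·CBC·ACA·CBC·ACA·CBC·AB·CBC·CBC·ACA·AB·ACA·AB·CBC·AB·CBC·CBC·ACA·CBC·AB·CBC·CBC·ACA·CBC·ACA·CBC·AB·CBC·CBC·ACA·AB·ACA·AB·CBC·ACA·AB·ACA·AB
    A ↦ CBC
    B ↦ ACA
    C ↦ AB

A->CBC, B->ACA, C->AB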